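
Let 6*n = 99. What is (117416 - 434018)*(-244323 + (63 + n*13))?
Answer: 77265293391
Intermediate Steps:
n = 33/2 (n = (⅙)*99 = 33/2 ≈ 16.500)
(117416 - 434018)*(-244323 + (63 + n*13)) = (117416 - 434018)*(-244323 + (63 + (33/2)*13)) = -316602*(-244323 + (63 + 429/2)) = -316602*(-244323 + 555/2) = -316602*(-488091/2) = 77265293391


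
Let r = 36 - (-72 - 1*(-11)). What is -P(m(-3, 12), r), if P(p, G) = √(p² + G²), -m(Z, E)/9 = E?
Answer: -√21073 ≈ -145.17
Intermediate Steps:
r = 97 (r = 36 - (-72 + 11) = 36 - 1*(-61) = 36 + 61 = 97)
m(Z, E) = -9*E
P(p, G) = √(G² + p²)
-P(m(-3, 12), r) = -√(97² + (-9*12)²) = -√(9409 + (-108)²) = -√(9409 + 11664) = -√21073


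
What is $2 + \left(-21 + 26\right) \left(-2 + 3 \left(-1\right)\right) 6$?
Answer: $-148$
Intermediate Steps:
$2 + \left(-21 + 26\right) \left(-2 + 3 \left(-1\right)\right) 6 = 2 + 5 \left(-2 - 3\right) 6 = 2 + 5 \left(\left(-5\right) 6\right) = 2 + 5 \left(-30\right) = 2 - 150 = -148$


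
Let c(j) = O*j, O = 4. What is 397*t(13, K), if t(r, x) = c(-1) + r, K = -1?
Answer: 3573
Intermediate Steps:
c(j) = 4*j
t(r, x) = -4 + r (t(r, x) = 4*(-1) + r = -4 + r)
397*t(13, K) = 397*(-4 + 13) = 397*9 = 3573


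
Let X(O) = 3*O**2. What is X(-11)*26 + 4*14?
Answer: 9494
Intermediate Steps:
X(-11)*26 + 4*14 = (3*(-11)**2)*26 + 4*14 = (3*121)*26 + 56 = 363*26 + 56 = 9438 + 56 = 9494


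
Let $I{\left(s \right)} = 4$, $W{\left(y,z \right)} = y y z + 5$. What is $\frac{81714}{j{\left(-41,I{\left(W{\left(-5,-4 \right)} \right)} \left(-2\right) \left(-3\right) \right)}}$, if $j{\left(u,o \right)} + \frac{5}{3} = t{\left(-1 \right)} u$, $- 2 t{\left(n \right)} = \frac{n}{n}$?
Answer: $\frac{490284}{113} \approx 4338.8$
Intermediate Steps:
$W{\left(y,z \right)} = 5 + z y^{2}$ ($W{\left(y,z \right)} = y^{2} z + 5 = z y^{2} + 5 = 5 + z y^{2}$)
$t{\left(n \right)} = - \frac{1}{2}$ ($t{\left(n \right)} = - \frac{n \frac{1}{n}}{2} = \left(- \frac{1}{2}\right) 1 = - \frac{1}{2}$)
$j{\left(u,o \right)} = - \frac{5}{3} - \frac{u}{2}$
$\frac{81714}{j{\left(-41,I{\left(W{\left(-5,-4 \right)} \right)} \left(-2\right) \left(-3\right) \right)}} = \frac{81714}{- \frac{5}{3} - - \frac{41}{2}} = \frac{81714}{- \frac{5}{3} + \frac{41}{2}} = \frac{81714}{\frac{113}{6}} = 81714 \cdot \frac{6}{113} = \frac{490284}{113}$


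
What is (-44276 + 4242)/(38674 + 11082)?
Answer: -20017/24878 ≈ -0.80461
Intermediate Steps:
(-44276 + 4242)/(38674 + 11082) = -40034/49756 = -40034*1/49756 = -20017/24878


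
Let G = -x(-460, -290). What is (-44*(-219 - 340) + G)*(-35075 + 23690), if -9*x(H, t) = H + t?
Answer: -279076710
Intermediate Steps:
x(H, t) = -H/9 - t/9 (x(H, t) = -(H + t)/9 = -H/9 - t/9)
G = -250/3 (G = -(-⅑*(-460) - ⅑*(-290)) = -(460/9 + 290/9) = -1*250/3 = -250/3 ≈ -83.333)
(-44*(-219 - 340) + G)*(-35075 + 23690) = (-44*(-219 - 340) - 250/3)*(-35075 + 23690) = (-44*(-559) - 250/3)*(-11385) = (24596 - 250/3)*(-11385) = (73538/3)*(-11385) = -279076710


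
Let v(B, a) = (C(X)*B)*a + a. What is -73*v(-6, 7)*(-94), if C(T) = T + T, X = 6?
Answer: -3410414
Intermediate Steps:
C(T) = 2*T
v(B, a) = a + 12*B*a (v(B, a) = ((2*6)*B)*a + a = (12*B)*a + a = 12*B*a + a = a + 12*B*a)
-73*v(-6, 7)*(-94) = -511*(1 + 12*(-6))*(-94) = -511*(1 - 72)*(-94) = -511*(-71)*(-94) = -73*(-497)*(-94) = 36281*(-94) = -3410414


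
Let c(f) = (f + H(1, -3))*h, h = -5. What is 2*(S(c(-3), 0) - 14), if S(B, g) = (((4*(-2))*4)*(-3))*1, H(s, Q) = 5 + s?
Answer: 164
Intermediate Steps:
c(f) = -30 - 5*f (c(f) = (f + (5 + 1))*(-5) = (f + 6)*(-5) = (6 + f)*(-5) = -30 - 5*f)
S(B, g) = 96 (S(B, g) = (-8*4*(-3))*1 = -32*(-3)*1 = 96*1 = 96)
2*(S(c(-3), 0) - 14) = 2*(96 - 14) = 2*82 = 164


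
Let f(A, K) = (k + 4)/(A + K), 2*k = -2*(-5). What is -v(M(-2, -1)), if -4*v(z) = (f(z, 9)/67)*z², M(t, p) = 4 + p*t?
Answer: 27/335 ≈ 0.080597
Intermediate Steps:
k = 5 (k = (-2*(-5))/2 = (½)*10 = 5)
f(A, K) = 9/(A + K) (f(A, K) = (5 + 4)/(A + K) = 9/(A + K))
v(z) = -9*z²/(268*(9 + z)) (v(z) = -(9/(z + 9))/67*z²/4 = -(9/(9 + z))*(1/67)*z²/4 = -9/(67*(9 + z))*z²/4 = -9*z²/(268*(9 + z)))
-v(M(-2, -1)) = -(-9)*(4 - 1*(-2))²/(2412 + 268*(4 - 1*(-2))) = -(-9)*(4 + 2)²/(2412 + 268*(4 + 2)) = -(-9)*6²/(2412 + 268*6) = -(-9)*36/(2412 + 1608) = -(-9)*36/4020 = -1*(-27/335) = 27/335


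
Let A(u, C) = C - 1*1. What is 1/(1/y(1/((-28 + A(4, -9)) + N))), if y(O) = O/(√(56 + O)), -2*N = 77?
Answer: -√145622/218433 ≈ -0.0017470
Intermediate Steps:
N = -77/2 (N = -½*77 = -77/2 ≈ -38.500)
A(u, C) = -1 + C (A(u, C) = C - 1 = -1 + C)
y(O) = O/√(56 + O)
1/(1/y(1/((-28 + A(4, -9)) + N))) = 1/(1/(1/(((-28 + (-1 - 9)) - 77/2)*√(56 + 1/((-28 + (-1 - 9)) - 77/2))))) = 1/(1/(1/(((-28 - 10) - 77/2)*√(56 + 1/((-28 - 10) - 77/2))))) = 1/(1/(1/((-38 - 77/2)*√(56 + 1/(-38 - 77/2))))) = 1/(1/(1/((-153/2)*√(56 + 1/(-153/2))))) = 1/(1/(-2/(153*√(56 - 2/153)))) = 1/(1/(-√145622/218433)) = 1/(-3*√145622/2) = -√145622/218433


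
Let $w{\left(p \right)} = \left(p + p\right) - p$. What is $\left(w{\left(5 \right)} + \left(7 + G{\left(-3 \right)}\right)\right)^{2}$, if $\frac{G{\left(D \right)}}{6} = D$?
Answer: $36$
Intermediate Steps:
$G{\left(D \right)} = 6 D$
$w{\left(p \right)} = p$ ($w{\left(p \right)} = 2 p - p = p$)
$\left(w{\left(5 \right)} + \left(7 + G{\left(-3 \right)}\right)\right)^{2} = \left(5 + \left(7 + 6 \left(-3\right)\right)\right)^{2} = \left(5 + \left(7 - 18\right)\right)^{2} = \left(5 - 11\right)^{2} = \left(-6\right)^{2} = 36$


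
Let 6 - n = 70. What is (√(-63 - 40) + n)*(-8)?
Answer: 512 - 8*I*√103 ≈ 512.0 - 81.191*I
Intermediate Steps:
n = -64 (n = 6 - 1*70 = 6 - 70 = -64)
(√(-63 - 40) + n)*(-8) = (√(-63 - 40) - 64)*(-8) = (√(-103) - 64)*(-8) = (I*√103 - 64)*(-8) = (-64 + I*√103)*(-8) = 512 - 8*I*√103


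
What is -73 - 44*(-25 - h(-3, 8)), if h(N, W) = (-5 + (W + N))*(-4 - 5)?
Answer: 1027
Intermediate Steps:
h(N, W) = 45 - 9*N - 9*W (h(N, W) = (-5 + (N + W))*(-9) = (-5 + N + W)*(-9) = 45 - 9*N - 9*W)
-73 - 44*(-25 - h(-3, 8)) = -73 - 44*(-25 - (45 - 9*(-3) - 9*8)) = -73 - 44*(-25 - (45 + 27 - 72)) = -73 - 44*(-25 - 1*0) = -73 - 44*(-25 + 0) = -73 - 44*(-25) = -73 + 1100 = 1027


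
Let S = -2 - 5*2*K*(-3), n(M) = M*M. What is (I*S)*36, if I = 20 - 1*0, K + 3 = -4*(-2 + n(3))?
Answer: -671040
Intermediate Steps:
n(M) = M**2
K = -31 (K = -3 - 4*(-2 + 3**2) = -3 - 4*(-2 + 9) = -3 - 4*7 = -3 - 28 = -31)
S = -932 (S = -2 - 5*2*(-31)*(-3) = -2 - (-310)*(-3) = -2 - 5*186 = -2 - 930 = -932)
I = 20 (I = 20 + 0 = 20)
(I*S)*36 = (20*(-932))*36 = -18640*36 = -671040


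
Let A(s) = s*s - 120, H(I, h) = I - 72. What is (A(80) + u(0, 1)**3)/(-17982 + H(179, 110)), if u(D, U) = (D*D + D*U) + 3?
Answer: -6307/17875 ≈ -0.35284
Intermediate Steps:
H(I, h) = -72 + I
u(D, U) = 3 + D**2 + D*U (u(D, U) = (D**2 + D*U) + 3 = 3 + D**2 + D*U)
A(s) = -120 + s**2 (A(s) = s**2 - 120 = -120 + s**2)
(A(80) + u(0, 1)**3)/(-17982 + H(179, 110)) = ((-120 + 80**2) + (3 + 0**2 + 0*1)**3)/(-17982 + (-72 + 179)) = ((-120 + 6400) + (3 + 0 + 0)**3)/(-17982 + 107) = (6280 + 3**3)/(-17875) = (6280 + 27)*(-1/17875) = 6307*(-1/17875) = -6307/17875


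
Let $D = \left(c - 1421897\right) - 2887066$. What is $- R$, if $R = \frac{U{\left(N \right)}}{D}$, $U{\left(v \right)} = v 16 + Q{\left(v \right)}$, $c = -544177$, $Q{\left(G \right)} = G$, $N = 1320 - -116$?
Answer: $\frac{6103}{1213285} \approx 0.0050301$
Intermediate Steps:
$N = 1436$ ($N = 1320 + 116 = 1436$)
$U{\left(v \right)} = 17 v$ ($U{\left(v \right)} = v 16 + v = 16 v + v = 17 v$)
$D = -4853140$ ($D = \left(-544177 - 1421897\right) - 2887066 = -1966074 - 2887066 = -4853140$)
$R = - \frac{6103}{1213285}$ ($R = \frac{17 \cdot 1436}{-4853140} = 24412 \left(- \frac{1}{4853140}\right) = - \frac{6103}{1213285} \approx -0.0050301$)
$- R = \left(-1\right) \left(- \frac{6103}{1213285}\right) = \frac{6103}{1213285}$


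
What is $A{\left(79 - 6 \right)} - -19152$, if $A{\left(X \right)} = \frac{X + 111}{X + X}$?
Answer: $\frac{1398188}{73} \approx 19153.0$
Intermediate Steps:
$A{\left(X \right)} = \frac{111 + X}{2 X}$
$A{\left(79 - 6 \right)} - -19152 = \frac{111 + \left(79 - 6\right)}{2 \left(79 - 6\right)} - -19152 = \frac{111 + \left(79 - 6\right)}{2 \left(79 - 6\right)} + 19152 = \frac{111 + 73}{2 \cdot 73} + 19152 = \frac{1}{2} \cdot \frac{1}{73} \cdot 184 + 19152 = \frac{92}{73} + 19152 = \frac{1398188}{73}$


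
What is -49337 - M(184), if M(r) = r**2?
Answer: -83193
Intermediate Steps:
-49337 - M(184) = -49337 - 1*184**2 = -49337 - 1*33856 = -49337 - 33856 = -83193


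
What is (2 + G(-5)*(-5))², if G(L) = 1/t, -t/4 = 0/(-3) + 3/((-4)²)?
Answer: 676/9 ≈ 75.111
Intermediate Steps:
t = -¾ (t = -4*(0/(-3) + 3/((-4)²)) = -4*(0*(-⅓) + 3/16) = -4*(0 + 3*(1/16)) = -4*(0 + 3/16) = -4*3/16 = -¾ ≈ -0.75000)
G(L) = -4/3 (G(L) = 1/(-¾) = -4/3)
(2 + G(-5)*(-5))² = (2 - 4/3*(-5))² = (2 + 20/3)² = (26/3)² = 676/9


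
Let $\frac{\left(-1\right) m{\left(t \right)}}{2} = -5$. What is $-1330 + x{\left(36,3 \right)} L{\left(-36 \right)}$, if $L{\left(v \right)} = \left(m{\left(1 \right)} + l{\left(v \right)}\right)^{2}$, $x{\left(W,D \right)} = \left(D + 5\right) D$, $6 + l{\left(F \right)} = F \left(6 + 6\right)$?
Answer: $4395086$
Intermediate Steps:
$m{\left(t \right)} = 10$ ($m{\left(t \right)} = \left(-2\right) \left(-5\right) = 10$)
$l{\left(F \right)} = -6 + 12 F$ ($l{\left(F \right)} = -6 + F \left(6 + 6\right) = -6 + F 12 = -6 + 12 F$)
$x{\left(W,D \right)} = D \left(5 + D\right)$ ($x{\left(W,D \right)} = \left(5 + D\right) D = D \left(5 + D\right)$)
$L{\left(v \right)} = \left(4 + 12 v\right)^{2}$ ($L{\left(v \right)} = \left(10 + \left(-6 + 12 v\right)\right)^{2} = \left(4 + 12 v\right)^{2}$)
$-1330 + x{\left(36,3 \right)} L{\left(-36 \right)} = -1330 + 3 \left(5 + 3\right) 16 \left(1 + 3 \left(-36\right)\right)^{2} = -1330 + 3 \cdot 8 \cdot 16 \left(1 - 108\right)^{2} = -1330 + 24 \cdot 16 \left(-107\right)^{2} = -1330 + 24 \cdot 16 \cdot 11449 = -1330 + 24 \cdot 183184 = -1330 + 4396416 = 4395086$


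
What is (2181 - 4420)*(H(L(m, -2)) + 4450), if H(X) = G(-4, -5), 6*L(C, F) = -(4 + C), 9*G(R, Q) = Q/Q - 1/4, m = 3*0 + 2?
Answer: -119564839/12 ≈ -9.9637e+6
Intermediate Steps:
m = 2 (m = 0 + 2 = 2)
G(R, Q) = 1/12 (G(R, Q) = (Q/Q - 1/4)/9 = (1 - 1*1/4)/9 = (1 - 1/4)/9 = (1/9)*(3/4) = 1/12)
L(C, F) = -2/3 - C/6 (L(C, F) = (-(4 + C))/6 = (-4 - C)/6 = -2/3 - C/6)
H(X) = 1/12
(2181 - 4420)*(H(L(m, -2)) + 4450) = (2181 - 4420)*(1/12 + 4450) = -2239*53401/12 = -119564839/12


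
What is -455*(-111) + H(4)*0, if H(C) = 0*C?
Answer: 50505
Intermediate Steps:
H(C) = 0
-455*(-111) + H(4)*0 = -455*(-111) + 0*0 = 50505 + 0 = 50505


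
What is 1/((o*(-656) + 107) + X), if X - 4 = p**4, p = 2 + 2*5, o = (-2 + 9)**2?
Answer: -1/11297 ≈ -8.8519e-5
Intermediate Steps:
o = 49 (o = 7**2 = 49)
p = 12 (p = 2 + 10 = 12)
X = 20740 (X = 4 + 12**4 = 4 + 20736 = 20740)
1/((o*(-656) + 107) + X) = 1/((49*(-656) + 107) + 20740) = 1/((-32144 + 107) + 20740) = 1/(-32037 + 20740) = 1/(-11297) = -1/11297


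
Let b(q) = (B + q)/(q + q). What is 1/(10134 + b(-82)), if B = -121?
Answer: 164/1662179 ≈ 9.8666e-5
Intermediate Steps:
b(q) = (-121 + q)/(2*q) (b(q) = (-121 + q)/(q + q) = (-121 + q)/((2*q)) = (-121 + q)*(1/(2*q)) = (-121 + q)/(2*q))
1/(10134 + b(-82)) = 1/(10134 + (½)*(-121 - 82)/(-82)) = 1/(10134 + (½)*(-1/82)*(-203)) = 1/(10134 + 203/164) = 1/(1662179/164) = 164/1662179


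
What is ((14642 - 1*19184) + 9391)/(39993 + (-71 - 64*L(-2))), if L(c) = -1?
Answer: 4849/39986 ≈ 0.12127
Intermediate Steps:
((14642 - 1*19184) + 9391)/(39993 + (-71 - 64*L(-2))) = ((14642 - 1*19184) + 9391)/(39993 + (-71 - 64*(-1))) = ((14642 - 19184) + 9391)/(39993 + (-71 + 64)) = (-4542 + 9391)/(39993 - 7) = 4849/39986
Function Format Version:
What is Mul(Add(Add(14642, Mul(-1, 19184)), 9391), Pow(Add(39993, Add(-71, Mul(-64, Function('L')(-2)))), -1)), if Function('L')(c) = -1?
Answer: Rational(4849, 39986) ≈ 0.12127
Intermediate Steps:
Mul(Add(Add(14642, Mul(-1, 19184)), 9391), Pow(Add(39993, Add(-71, Mul(-64, Function('L')(-2)))), -1)) = Mul(Add(Add(14642, Mul(-1, 19184)), 9391), Pow(Add(39993, Add(-71, Mul(-64, -1))), -1)) = Mul(Add(Add(14642, -19184), 9391), Pow(Add(39993, Add(-71, 64)), -1)) = Mul(Add(-4542, 9391), Pow(Add(39993, -7), -1)) = Mul(4849, Pow(39986, -1)) = Mul(4849, Rational(1, 39986)) = Rational(4849, 39986)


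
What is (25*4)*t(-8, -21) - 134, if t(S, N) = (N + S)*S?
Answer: 23066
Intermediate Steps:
t(S, N) = S*(N + S)
(25*4)*t(-8, -21) - 134 = (25*4)*(-8*(-21 - 8)) - 134 = 100*(-8*(-29)) - 134 = 100*232 - 134 = 23200 - 134 = 23066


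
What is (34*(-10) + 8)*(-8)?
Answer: 2656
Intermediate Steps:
(34*(-10) + 8)*(-8) = (-340 + 8)*(-8) = -332*(-8) = 2656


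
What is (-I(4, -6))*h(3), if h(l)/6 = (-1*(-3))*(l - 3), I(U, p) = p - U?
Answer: 0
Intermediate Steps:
h(l) = -54 + 18*l (h(l) = 6*((-1*(-3))*(l - 3)) = 6*(3*(-3 + l)) = 6*(-9 + 3*l) = -54 + 18*l)
(-I(4, -6))*h(3) = (-(-6 - 1*4))*(-54 + 18*3) = (-(-6 - 4))*(-54 + 54) = -1*(-10)*0 = 10*0 = 0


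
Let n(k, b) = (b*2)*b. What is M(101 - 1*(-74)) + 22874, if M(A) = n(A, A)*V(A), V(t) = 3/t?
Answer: 23924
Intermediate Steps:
n(k, b) = 2*b**2 (n(k, b) = (2*b)*b = 2*b**2)
M(A) = 6*A (M(A) = (2*A**2)*(3/A) = 6*A)
M(101 - 1*(-74)) + 22874 = 6*(101 - 1*(-74)) + 22874 = 6*(101 + 74) + 22874 = 6*175 + 22874 = 1050 + 22874 = 23924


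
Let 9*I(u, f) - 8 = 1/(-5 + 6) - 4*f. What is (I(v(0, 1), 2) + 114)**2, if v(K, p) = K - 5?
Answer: 1054729/81 ≈ 13021.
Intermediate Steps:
v(K, p) = -5 + K
I(u, f) = 1 - 4*f/9 (I(u, f) = 8/9 + (1/(-5 + 6) - 4*f)/9 = 8/9 + (1/1 - 4*f)/9 = 8/9 + (1 - 4*f)/9 = 8/9 + (1/9 - 4*f/9) = 1 - 4*f/9)
(I(v(0, 1), 2) + 114)**2 = ((1 - 4/9*2) + 114)**2 = ((1 - 8/9) + 114)**2 = (1/9 + 114)**2 = (1027/9)**2 = 1054729/81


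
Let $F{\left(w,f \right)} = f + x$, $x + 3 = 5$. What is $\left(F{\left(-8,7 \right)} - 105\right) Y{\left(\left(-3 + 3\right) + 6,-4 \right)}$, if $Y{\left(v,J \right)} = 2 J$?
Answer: $768$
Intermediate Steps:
$x = 2$ ($x = -3 + 5 = 2$)
$F{\left(w,f \right)} = 2 + f$ ($F{\left(w,f \right)} = f + 2 = 2 + f$)
$\left(F{\left(-8,7 \right)} - 105\right) Y{\left(\left(-3 + 3\right) + 6,-4 \right)} = \left(\left(2 + 7\right) - 105\right) 2 \left(-4\right) = \left(9 - 105\right) \left(-8\right) = \left(-96\right) \left(-8\right) = 768$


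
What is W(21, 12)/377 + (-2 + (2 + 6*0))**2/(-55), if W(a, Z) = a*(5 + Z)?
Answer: 357/377 ≈ 0.94695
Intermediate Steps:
W(21, 12)/377 + (-2 + (2 + 6*0))**2/(-55) = (21*(5 + 12))/377 + (-2 + (2 + 6*0))**2/(-55) = (21*17)*(1/377) + (-2 + (2 + 0))**2*(-1/55) = 357*(1/377) + (-2 + 2)**2*(-1/55) = 357/377 + 0**2*(-1/55) = 357/377 + 0*(-1/55) = 357/377 + 0 = 357/377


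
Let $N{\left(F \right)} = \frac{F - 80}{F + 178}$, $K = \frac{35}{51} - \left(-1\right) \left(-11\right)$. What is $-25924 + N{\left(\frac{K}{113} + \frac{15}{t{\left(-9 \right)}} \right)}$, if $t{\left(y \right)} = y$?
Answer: $- \frac{8777012421}{338561} \approx -25924.0$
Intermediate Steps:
$K = - \frac{526}{51}$ ($K = 35 \cdot \frac{1}{51} - 11 = \frac{35}{51} - 11 = - \frac{526}{51} \approx -10.314$)
$N{\left(F \right)} = \frac{-80 + F}{178 + F}$
$-25924 + N{\left(\frac{K}{113} + \frac{15}{t{\left(-9 \right)}} \right)} = -25924 + \frac{-80 + \left(- \frac{526}{51 \cdot 113} + \frac{15}{-9}\right)}{178 + \left(- \frac{526}{51 \cdot 113} + \frac{15}{-9}\right)} = -25924 + \frac{-80 + \left(\left(- \frac{526}{51}\right) \frac{1}{113} + 15 \left(- \frac{1}{9}\right)\right)}{178 + \left(\left(- \frac{526}{51}\right) \frac{1}{113} + 15 \left(- \frac{1}{9}\right)\right)} = -25924 + \frac{-80 - \frac{3377}{1921}}{178 - \frac{3377}{1921}} = -25924 + \frac{1}{\frac{338561}{1921}} \left(- \frac{157057}{1921}\right) = -25924 + \frac{1921}{338561} \left(- \frac{157057}{1921}\right) = -25924 - \frac{157057}{338561} = - \frac{8777012421}{338561}$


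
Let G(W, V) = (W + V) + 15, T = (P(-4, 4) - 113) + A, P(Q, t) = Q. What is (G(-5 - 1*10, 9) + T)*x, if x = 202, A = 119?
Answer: 2222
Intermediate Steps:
T = 2 (T = (-4 - 113) + 119 = -117 + 119 = 2)
G(W, V) = 15 + V + W (G(W, V) = (V + W) + 15 = 15 + V + W)
(G(-5 - 1*10, 9) + T)*x = ((15 + 9 + (-5 - 1*10)) + 2)*202 = ((15 + 9 + (-5 - 10)) + 2)*202 = ((15 + 9 - 15) + 2)*202 = (9 + 2)*202 = 11*202 = 2222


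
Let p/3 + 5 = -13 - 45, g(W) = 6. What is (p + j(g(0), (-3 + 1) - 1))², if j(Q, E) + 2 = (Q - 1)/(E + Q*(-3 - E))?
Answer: 334084/9 ≈ 37120.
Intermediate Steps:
p = -189 (p = -15 + 3*(-13 - 45) = -15 + 3*(-58) = -15 - 174 = -189)
j(Q, E) = -2 + (-1 + Q)/(E + Q*(-3 - E)) (j(Q, E) = -2 + (Q - 1)/(E + Q*(-3 - E)) = -2 + (-1 + Q)/(E + Q*(-3 - E)))
(p + j(g(0), (-3 + 1) - 1))² = (-189 + (1 - 7*6 + 2*((-3 + 1) - 1) - 2*((-3 + 1) - 1)*6)/(-((-3 + 1) - 1) + 3*6 + ((-3 + 1) - 1)*6))² = (-189 + (1 - 42 + 2*(-2 - 1) - 2*(-2 - 1)*6)/(-(-2 - 1) + 18 + (-2 - 1)*6))² = (-189 + (1 - 42 + 2*(-3) - 2*(-3)*6)/(-1*(-3) + 18 - 3*6))² = (-189 + (1 - 42 - 6 + 36)/(3 + 18 - 18))² = (-189 - 11/3)² = (-578/3)² = 334084/9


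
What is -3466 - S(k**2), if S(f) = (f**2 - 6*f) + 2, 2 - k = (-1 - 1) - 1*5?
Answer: -9543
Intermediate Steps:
k = 9 (k = 2 - ((-1 - 1) - 1*5) = 2 - (-2 - 5) = 2 - 1*(-7) = 2 + 7 = 9)
S(f) = 2 + f**2 - 6*f
-3466 - S(k**2) = -3466 - (2 + (9**2)**2 - 6*9**2) = -3466 - (2 + 81**2 - 6*81) = -3466 - (2 + 6561 - 486) = -3466 - 1*6077 = -3466 - 6077 = -9543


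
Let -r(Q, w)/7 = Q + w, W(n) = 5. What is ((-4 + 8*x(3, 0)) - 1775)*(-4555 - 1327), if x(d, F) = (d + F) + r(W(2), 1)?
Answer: 12299262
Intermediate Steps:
r(Q, w) = -7*Q - 7*w (r(Q, w) = -7*(Q + w) = -7*Q - 7*w)
x(d, F) = -42 + F + d (x(d, F) = (d + F) + (-7*5 - 7*1) = (F + d) + (-35 - 7) = (F + d) - 42 = -42 + F + d)
((-4 + 8*x(3, 0)) - 1775)*(-4555 - 1327) = ((-4 + 8*(-42 + 0 + 3)) - 1775)*(-4555 - 1327) = ((-4 + 8*(-39)) - 1775)*(-5882) = ((-4 - 312) - 1775)*(-5882) = (-316 - 1775)*(-5882) = -2091*(-5882) = 12299262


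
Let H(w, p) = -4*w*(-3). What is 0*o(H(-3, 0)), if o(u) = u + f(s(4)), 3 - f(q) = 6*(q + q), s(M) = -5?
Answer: 0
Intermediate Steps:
f(q) = 3 - 12*q (f(q) = 3 - 6*(q + q) = 3 - 6*2*q = 3 - 12*q)
H(w, p) = 12*w
o(u) = 63 + u (o(u) = u + (3 - 12*(-5)) = u + (3 + 60) = u + 63 = 63 + u)
0*o(H(-3, 0)) = 0*(63 + 12*(-3)) = 0*(63 - 36) = 0*27 = 0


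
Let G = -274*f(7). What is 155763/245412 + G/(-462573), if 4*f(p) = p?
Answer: 8018825917/12613440564 ≈ 0.63574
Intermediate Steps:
f(p) = p/4
G = -959/2 (G = -137*7/2 = -274*7/4 = -959/2 ≈ -479.50)
155763/245412 + G/(-462573) = 155763/245412 - 959/2/(-462573) = 155763*(1/245412) - 959/2*(-1/462573) = 17307/27268 + 959/925146 = 8018825917/12613440564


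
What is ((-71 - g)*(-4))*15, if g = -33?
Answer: 2280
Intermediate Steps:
((-71 - g)*(-4))*15 = ((-71 - 1*(-33))*(-4))*15 = ((-71 + 33)*(-4))*15 = -38*(-4)*15 = 152*15 = 2280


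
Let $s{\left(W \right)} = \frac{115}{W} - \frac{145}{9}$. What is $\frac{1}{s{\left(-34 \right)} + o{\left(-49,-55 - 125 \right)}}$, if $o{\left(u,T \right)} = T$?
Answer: $- \frac{306}{61045} \approx -0.0050127$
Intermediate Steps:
$s{\left(W \right)} = - \frac{145}{9} + \frac{115}{W}$ ($s{\left(W \right)} = \frac{115}{W} - \frac{145}{9} = - \frac{145}{9} + \frac{115}{W}$)
$\frac{1}{s{\left(-34 \right)} + o{\left(-49,-55 - 125 \right)}} = \frac{1}{\left(- \frac{145}{9} + \frac{115}{-34}\right) - 180} = \frac{1}{\left(- \frac{145}{9} + 115 \left(- \frac{1}{34}\right)\right) - 180} = \frac{1}{\left(- \frac{145}{9} - \frac{115}{34}\right) - 180} = \frac{1}{- \frac{5965}{306} - 180} = \frac{1}{- \frac{61045}{306}} = - \frac{306}{61045}$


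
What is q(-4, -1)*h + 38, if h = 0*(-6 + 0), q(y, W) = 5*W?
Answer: 38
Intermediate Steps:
h = 0 (h = 0*(-6) = 0)
q(-4, -1)*h + 38 = (5*(-1))*0 + 38 = -5*0 + 38 = 0 + 38 = 38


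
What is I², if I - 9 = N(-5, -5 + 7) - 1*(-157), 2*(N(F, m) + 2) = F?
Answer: 104329/4 ≈ 26082.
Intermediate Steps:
N(F, m) = -2 + F/2
I = 323/2 (I = 9 + ((-2 + (½)*(-5)) - 1*(-157)) = 9 + ((-2 - 5/2) + 157) = 9 + (-9/2 + 157) = 9 + 305/2 = 323/2 ≈ 161.50)
I² = (323/2)² = 104329/4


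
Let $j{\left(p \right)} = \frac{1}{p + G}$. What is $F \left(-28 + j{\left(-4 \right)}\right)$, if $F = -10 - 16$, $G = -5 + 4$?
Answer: $\frac{3666}{5} \approx 733.2$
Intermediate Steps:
$G = -1$
$j{\left(p \right)} = \frac{1}{-1 + p}$ ($j{\left(p \right)} = \frac{1}{p - 1} = \frac{1}{-1 + p}$)
$F = -26$
$F \left(-28 + j{\left(-4 \right)}\right) = - 26 \left(-28 + \frac{1}{-1 - 4}\right) = - 26 \left(-28 + \frac{1}{-5}\right) = - 26 \left(-28 - \frac{1}{5}\right) = \left(-26\right) \left(- \frac{141}{5}\right) = \frac{3666}{5}$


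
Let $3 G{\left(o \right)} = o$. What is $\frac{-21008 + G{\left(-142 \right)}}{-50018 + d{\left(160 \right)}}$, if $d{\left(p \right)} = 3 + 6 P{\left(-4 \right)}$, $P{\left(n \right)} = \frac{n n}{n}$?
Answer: $\frac{63166}{150117} \approx 0.42078$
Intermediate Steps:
$G{\left(o \right)} = \frac{o}{3}$
$P{\left(n \right)} = n$ ($P{\left(n \right)} = \frac{n^{2}}{n} = n$)
$d{\left(p \right)} = -21$ ($d{\left(p \right)} = 3 + 6 \left(-4\right) = 3 - 24 = -21$)
$\frac{-21008 + G{\left(-142 \right)}}{-50018 + d{\left(160 \right)}} = \frac{-21008 + \frac{1}{3} \left(-142\right)}{-50018 - 21} = \frac{-21008 - \frac{142}{3}}{-50039} = \left(- \frac{63166}{3}\right) \left(- \frac{1}{50039}\right) = \frac{63166}{150117}$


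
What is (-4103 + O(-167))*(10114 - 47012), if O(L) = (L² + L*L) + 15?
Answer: -1907257620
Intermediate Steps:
O(L) = 15 + 2*L² (O(L) = (L² + L²) + 15 = 2*L² + 15 = 15 + 2*L²)
(-4103 + O(-167))*(10114 - 47012) = (-4103 + (15 + 2*(-167)²))*(10114 - 47012) = (-4103 + (15 + 2*27889))*(-36898) = (-4103 + (15 + 55778))*(-36898) = (-4103 + 55793)*(-36898) = 51690*(-36898) = -1907257620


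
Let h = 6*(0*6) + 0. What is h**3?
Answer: 0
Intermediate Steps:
h = 0 (h = 6*0 + 0 = 0 + 0 = 0)
h**3 = 0**3 = 0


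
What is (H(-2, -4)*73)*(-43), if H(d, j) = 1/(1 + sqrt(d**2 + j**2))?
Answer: 3139/19 - 6278*sqrt(5)/19 ≈ -573.63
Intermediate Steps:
(H(-2, -4)*73)*(-43) = (73/(1 + sqrt((-2)**2 + (-4)**2)))*(-43) = (73/(1 + sqrt(4 + 16)))*(-43) = (73/(1 + sqrt(20)))*(-43) = (73/(1 + 2*sqrt(5)))*(-43) = -3139/(1 + 2*sqrt(5))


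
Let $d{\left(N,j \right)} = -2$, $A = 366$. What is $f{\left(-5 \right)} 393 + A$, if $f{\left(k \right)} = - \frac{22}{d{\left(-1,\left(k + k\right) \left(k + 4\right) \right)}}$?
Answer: $4689$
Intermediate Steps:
$f{\left(k \right)} = 11$ ($f{\left(k \right)} = - \frac{22}{-2} = \left(-22\right) \left(- \frac{1}{2}\right) = 11$)
$f{\left(-5 \right)} 393 + A = 11 \cdot 393 + 366 = 4323 + 366 = 4689$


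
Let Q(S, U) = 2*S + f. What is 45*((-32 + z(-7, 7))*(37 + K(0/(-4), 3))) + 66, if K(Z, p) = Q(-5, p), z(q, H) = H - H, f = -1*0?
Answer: -38814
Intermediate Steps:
f = 0
z(q, H) = 0
Q(S, U) = 2*S (Q(S, U) = 2*S + 0 = 2*S)
K(Z, p) = -10 (K(Z, p) = 2*(-5) = -10)
45*((-32 + z(-7, 7))*(37 + K(0/(-4), 3))) + 66 = 45*((-32 + 0)*(37 - 10)) + 66 = 45*(-32*27) + 66 = 45*(-864) + 66 = -38880 + 66 = -38814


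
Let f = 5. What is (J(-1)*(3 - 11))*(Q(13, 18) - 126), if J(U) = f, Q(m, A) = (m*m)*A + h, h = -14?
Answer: -116080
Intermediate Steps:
Q(m, A) = -14 + A*m² (Q(m, A) = (m*m)*A - 14 = m²*A - 14 = A*m² - 14 = -14 + A*m²)
J(U) = 5
(J(-1)*(3 - 11))*(Q(13, 18) - 126) = (5*(3 - 11))*((-14 + 18*13²) - 126) = (5*(-8))*((-14 + 18*169) - 126) = -40*((-14 + 3042) - 126) = -40*(3028 - 126) = -40*2902 = -116080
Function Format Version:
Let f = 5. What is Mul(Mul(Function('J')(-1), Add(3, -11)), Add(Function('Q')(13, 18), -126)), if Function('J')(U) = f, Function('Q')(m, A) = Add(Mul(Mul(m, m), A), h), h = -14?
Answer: -116080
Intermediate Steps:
Function('Q')(m, A) = Add(-14, Mul(A, Pow(m, 2))) (Function('Q')(m, A) = Add(Mul(Mul(m, m), A), -14) = Add(Mul(Pow(m, 2), A), -14) = Add(Mul(A, Pow(m, 2)), -14) = Add(-14, Mul(A, Pow(m, 2))))
Function('J')(U) = 5
Mul(Mul(Function('J')(-1), Add(3, -11)), Add(Function('Q')(13, 18), -126)) = Mul(Mul(5, Add(3, -11)), Add(Add(-14, Mul(18, Pow(13, 2))), -126)) = Mul(Mul(5, -8), Add(Add(-14, Mul(18, 169)), -126)) = Mul(-40, Add(Add(-14, 3042), -126)) = Mul(-40, Add(3028, -126)) = Mul(-40, 2902) = -116080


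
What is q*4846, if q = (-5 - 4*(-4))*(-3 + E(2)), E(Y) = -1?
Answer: -213224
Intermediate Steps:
q = -44 (q = (-5 - 4*(-4))*(-3 - 1) = (-5 + 16)*(-4) = 11*(-4) = -44)
q*4846 = -44*4846 = -213224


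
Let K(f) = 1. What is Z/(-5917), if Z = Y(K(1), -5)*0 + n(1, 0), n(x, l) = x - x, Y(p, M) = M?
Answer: 0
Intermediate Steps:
n(x, l) = 0
Z = 0 (Z = -5*0 + 0 = 0 + 0 = 0)
Z/(-5917) = 0/(-5917) = 0*(-1/5917) = 0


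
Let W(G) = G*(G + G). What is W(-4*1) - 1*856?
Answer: -824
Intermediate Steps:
W(G) = 2*G² (W(G) = G*(2*G) = 2*G²)
W(-4*1) - 1*856 = 2*(-4*1)² - 1*856 = 2*(-4)² - 856 = 2*16 - 856 = 32 - 856 = -824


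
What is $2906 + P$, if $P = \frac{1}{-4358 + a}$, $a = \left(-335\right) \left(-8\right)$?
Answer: $\frac{4876267}{1678} \approx 2906.0$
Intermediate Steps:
$a = 2680$
$P = - \frac{1}{1678}$ ($P = \frac{1}{-4358 + 2680} = \frac{1}{-1678} = - \frac{1}{1678} \approx -0.00059595$)
$2906 + P = 2906 - \frac{1}{1678} = \frac{4876267}{1678}$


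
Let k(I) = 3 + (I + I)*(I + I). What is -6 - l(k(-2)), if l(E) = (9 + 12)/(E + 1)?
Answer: -141/20 ≈ -7.0500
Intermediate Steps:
k(I) = 3 + 4*I**2 (k(I) = 3 + (2*I)*(2*I) = 3 + 4*I**2)
l(E) = 21/(1 + E)
-6 - l(k(-2)) = -6 - 21/(1 + (3 + 4*(-2)**2)) = -6 - 21/(1 + (3 + 4*4)) = -6 - 21/(1 + (3 + 16)) = -6 - 21/(1 + 19) = -6 - 21/20 = -141/20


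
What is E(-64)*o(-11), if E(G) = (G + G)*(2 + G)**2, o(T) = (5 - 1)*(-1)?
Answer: 1968128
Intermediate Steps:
o(T) = -4 (o(T) = 4*(-1) = -4)
E(G) = 2*G*(2 + G)**2 (E(G) = (2*G)*(2 + G)**2 = 2*G*(2 + G)**2)
E(-64)*o(-11) = (2*(-64)*(2 - 64)**2)*(-4) = (2*(-64)*(-62)**2)*(-4) = (2*(-64)*3844)*(-4) = -492032*(-4) = 1968128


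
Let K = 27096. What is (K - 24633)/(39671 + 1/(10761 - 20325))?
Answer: 23556132/379413443 ≈ 0.062086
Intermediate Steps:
(K - 24633)/(39671 + 1/(10761 - 20325)) = (27096 - 24633)/(39671 + 1/(10761 - 20325)) = 2463/(39671 + 1/(-9564)) = 2463/(39671 - 1/9564) = 2463/(379413443/9564) = 2463*(9564/379413443) = 23556132/379413443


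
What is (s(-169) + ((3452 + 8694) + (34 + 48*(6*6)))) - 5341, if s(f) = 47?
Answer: 8614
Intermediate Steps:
(s(-169) + ((3452 + 8694) + (34 + 48*(6*6)))) - 5341 = (47 + ((3452 + 8694) + (34 + 48*(6*6)))) - 5341 = (47 + (12146 + (34 + 48*36))) - 5341 = (47 + (12146 + (34 + 1728))) - 5341 = (47 + (12146 + 1762)) - 5341 = (47 + 13908) - 5341 = 13955 - 5341 = 8614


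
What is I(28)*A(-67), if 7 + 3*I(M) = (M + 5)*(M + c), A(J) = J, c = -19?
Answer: -19430/3 ≈ -6476.7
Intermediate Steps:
I(M) = -7/3 + (-19 + M)*(5 + M)/3 (I(M) = -7/3 + ((M + 5)*(M - 19))/3 = -7/3 + ((5 + M)*(-19 + M))/3 = -7/3 + ((-19 + M)*(5 + M))/3 = -7/3 + (-19 + M)*(5 + M)/3)
I(28)*A(-67) = (-34 - 14/3*28 + (⅓)*28²)*(-67) = (-34 - 392/3 + (⅓)*784)*(-67) = (-34 - 392/3 + 784/3)*(-67) = (290/3)*(-67) = -19430/3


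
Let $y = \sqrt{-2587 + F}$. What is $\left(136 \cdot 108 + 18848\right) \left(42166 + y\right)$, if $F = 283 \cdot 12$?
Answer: $1414078976 + 33536 \sqrt{809} \approx 1.415 \cdot 10^{9}$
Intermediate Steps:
$F = 3396$
$y = \sqrt{809}$ ($y = \sqrt{-2587 + 3396} = \sqrt{809} \approx 28.443$)
$\left(136 \cdot 108 + 18848\right) \left(42166 + y\right) = \left(136 \cdot 108 + 18848\right) \left(42166 + \sqrt{809}\right) = \left(14688 + 18848\right) \left(42166 + \sqrt{809}\right) = 33536 \left(42166 + \sqrt{809}\right) = 1414078976 + 33536 \sqrt{809}$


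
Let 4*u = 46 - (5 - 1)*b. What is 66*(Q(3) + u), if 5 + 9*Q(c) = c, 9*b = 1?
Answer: 737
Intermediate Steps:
b = ⅑ (b = (⅑)*1 = ⅑ ≈ 0.11111)
Q(c) = -5/9 + c/9
u = 205/18 (u = (46 - (5 - 1)/9)/4 = (46 - 4/9)/4 = (¼)*(410/9) = 205/18 ≈ 11.389)
66*(Q(3) + u) = 66*((-5/9 + (⅑)*3) + 205/18) = 66*((-5/9 + ⅓) + 205/18) = 66*(-2/9 + 205/18) = 66*(67/6) = 737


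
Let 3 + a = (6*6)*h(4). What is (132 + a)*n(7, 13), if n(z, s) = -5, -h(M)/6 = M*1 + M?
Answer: 7995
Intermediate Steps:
h(M) = -12*M (h(M) = -6*(M*1 + M) = -6*(M + M) = -12*M)
a = -1731 (a = -3 + (6*6)*(-12*4) = -3 + 36*(-48) = -3 - 1728 = -1731)
(132 + a)*n(7, 13) = (132 - 1731)*(-5) = -1599*(-5) = 7995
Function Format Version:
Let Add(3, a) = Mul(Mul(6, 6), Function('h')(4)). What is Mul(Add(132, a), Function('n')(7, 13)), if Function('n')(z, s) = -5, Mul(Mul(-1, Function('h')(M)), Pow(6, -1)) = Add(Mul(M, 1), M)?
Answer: 7995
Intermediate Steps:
Function('h')(M) = Mul(-12, M) (Function('h')(M) = Mul(-6, Add(Mul(M, 1), M)) = Mul(-6, Add(M, M)) = Mul(-6, Mul(2, M)) = Mul(-12, M))
a = -1731 (a = Add(-3, Mul(Mul(6, 6), Mul(-12, 4))) = Add(-3, Mul(36, -48)) = Add(-3, -1728) = -1731)
Mul(Add(132, a), Function('n')(7, 13)) = Mul(Add(132, -1731), -5) = Mul(-1599, -5) = 7995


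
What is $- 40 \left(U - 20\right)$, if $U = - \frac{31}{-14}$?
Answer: $\frac{4980}{7} \approx 711.43$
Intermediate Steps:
$U = \frac{31}{14}$ ($U = \left(-31\right) \left(- \frac{1}{14}\right) = \frac{31}{14} \approx 2.2143$)
$- 40 \left(U - 20\right) = - 40 \left(\frac{31}{14} - 20\right) = \left(-40\right) \left(- \frac{249}{14}\right) = \frac{4980}{7}$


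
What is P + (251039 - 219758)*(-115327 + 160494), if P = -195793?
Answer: 1412673134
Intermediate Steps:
P + (251039 - 219758)*(-115327 + 160494) = -195793 + (251039 - 219758)*(-115327 + 160494) = -195793 + 31281*45167 = -195793 + 1412868927 = 1412673134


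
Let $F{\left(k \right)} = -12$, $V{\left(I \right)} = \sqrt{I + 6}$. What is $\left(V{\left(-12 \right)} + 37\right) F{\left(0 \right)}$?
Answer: $-444 - 12 i \sqrt{6} \approx -444.0 - 29.394 i$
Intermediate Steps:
$V{\left(I \right)} = \sqrt{6 + I}$
$\left(V{\left(-12 \right)} + 37\right) F{\left(0 \right)} = \left(\sqrt{6 - 12} + 37\right) \left(-12\right) = \left(\sqrt{-6} + 37\right) \left(-12\right) = \left(i \sqrt{6} + 37\right) \left(-12\right) = \left(37 + i \sqrt{6}\right) \left(-12\right) = -444 - 12 i \sqrt{6}$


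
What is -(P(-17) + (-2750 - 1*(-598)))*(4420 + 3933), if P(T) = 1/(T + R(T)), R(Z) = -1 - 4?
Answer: 395472785/22 ≈ 1.7976e+7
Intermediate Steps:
R(Z) = -5
P(T) = 1/(-5 + T) (P(T) = 1/(T - 5) = 1/(-5 + T))
-(P(-17) + (-2750 - 1*(-598)))*(4420 + 3933) = -(1/(-5 - 17) + (-2750 - 1*(-598)))*(4420 + 3933) = -(1/(-22) + (-2750 + 598))*8353 = -(-1/22 - 2152)*8353 = -(-47345)*8353/22 = -1*(-395472785/22) = 395472785/22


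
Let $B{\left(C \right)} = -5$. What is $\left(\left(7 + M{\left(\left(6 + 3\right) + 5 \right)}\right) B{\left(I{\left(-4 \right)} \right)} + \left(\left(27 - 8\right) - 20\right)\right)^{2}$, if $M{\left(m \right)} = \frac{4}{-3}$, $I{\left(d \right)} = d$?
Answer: $\frac{7744}{9} \approx 860.44$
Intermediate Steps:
$M{\left(m \right)} = - \frac{4}{3}$ ($M{\left(m \right)} = 4 \left(- \frac{1}{3}\right) = - \frac{4}{3}$)
$\left(\left(7 + M{\left(\left(6 + 3\right) + 5 \right)}\right) B{\left(I{\left(-4 \right)} \right)} + \left(\left(27 - 8\right) - 20\right)\right)^{2} = \left(\left(7 - \frac{4}{3}\right) \left(-5\right) + \left(\left(27 - 8\right) - 20\right)\right)^{2} = \left(\frac{17}{3} \left(-5\right) + \left(19 - 20\right)\right)^{2} = \left(- \frac{85}{3} - 1\right)^{2} = \left(- \frac{88}{3}\right)^{2} = \frac{7744}{9}$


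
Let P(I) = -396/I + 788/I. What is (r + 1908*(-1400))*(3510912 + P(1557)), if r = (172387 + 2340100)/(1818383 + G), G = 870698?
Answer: -39266186604116633542088/4186899117 ≈ -9.3783e+12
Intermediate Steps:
P(I) = 392/I
r = 2512487/2689081 (r = (172387 + 2340100)/(1818383 + 870698) = 2512487/2689081 ≈ 0.93433)
(r + 1908*(-1400))*(3510912 + P(1557)) = (2512487/2689081 + 1908*(-1400))*(3510912 + 392/1557) = (2512487/2689081 - 2671200)*(3510912 + 392*(1/1557)) = -7183070654713*(3510912 + 392/1557)/2689081 = -7183070654713/2689081*5466490376/1557 = -39266186604116633542088/4186899117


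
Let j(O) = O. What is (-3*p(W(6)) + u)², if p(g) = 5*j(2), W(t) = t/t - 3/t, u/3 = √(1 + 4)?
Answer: 945 - 180*√5 ≈ 542.51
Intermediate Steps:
u = 3*√5 (u = 3*√(1 + 4) = 3*√5 ≈ 6.7082)
W(t) = 1 - 3/t
p(g) = 10 (p(g) = 5*2 = 10)
(-3*p(W(6)) + u)² = (-3*10 + 3*√5)² = (-30 + 3*√5)²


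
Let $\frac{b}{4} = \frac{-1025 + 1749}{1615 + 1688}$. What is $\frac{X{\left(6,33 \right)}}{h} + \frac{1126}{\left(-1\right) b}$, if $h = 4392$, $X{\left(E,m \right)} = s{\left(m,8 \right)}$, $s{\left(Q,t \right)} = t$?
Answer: $- \frac{1020912913}{794952} \approx -1284.2$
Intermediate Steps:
$X{\left(E,m \right)} = 8$
$b = \frac{2896}{3303}$ ($b = 4 \frac{-1025 + 1749}{1615 + 1688} = 4 \cdot \frac{724}{3303} = \frac{2896}{3303} \approx 0.87678$)
$\frac{X{\left(6,33 \right)}}{h} + \frac{1126}{\left(-1\right) b} = \frac{8}{4392} + \frac{1126}{\left(-1\right) \frac{2896}{3303}} = 8 \cdot \frac{1}{4392} + \frac{1126}{- \frac{2896}{3303}} = \frac{1}{549} + 1126 \left(- \frac{3303}{2896}\right) = \frac{1}{549} - \frac{1859589}{1448} = - \frac{1020912913}{794952}$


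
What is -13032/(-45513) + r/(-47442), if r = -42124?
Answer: 140858542/119957097 ≈ 1.1742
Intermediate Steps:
-13032/(-45513) + r/(-47442) = -13032/(-45513) - 42124/(-47442) = -13032*(-1/45513) - 42124*(-1/47442) = 1448/5057 + 21062/23721 = 140858542/119957097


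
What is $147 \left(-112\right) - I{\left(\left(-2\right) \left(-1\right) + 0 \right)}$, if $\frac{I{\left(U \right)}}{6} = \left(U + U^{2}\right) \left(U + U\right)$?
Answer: $-16608$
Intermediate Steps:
$I{\left(U \right)} = 12 U \left(U + U^{2}\right)$ ($I{\left(U \right)} = 6 \left(U + U^{2}\right) \left(U + U\right) = 6 \left(U + U^{2}\right) 2 U = 6 \cdot 2 U \left(U + U^{2}\right) = 12 U \left(U + U^{2}\right)$)
$147 \left(-112\right) - I{\left(\left(-2\right) \left(-1\right) + 0 \right)} = 147 \left(-112\right) - 12 \left(\left(-2\right) \left(-1\right) + 0\right)^{2} \left(1 + \left(\left(-2\right) \left(-1\right) + 0\right)\right) = -16464 - 12 \left(2 + 0\right)^{2} \left(1 + \left(2 + 0\right)\right) = -16464 - 12 \cdot 2^{2} \left(1 + 2\right) = -16464 - 12 \cdot 4 \cdot 3 = -16464 - 144 = -16608$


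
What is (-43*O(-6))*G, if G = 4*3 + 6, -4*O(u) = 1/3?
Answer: 129/2 ≈ 64.500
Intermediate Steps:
O(u) = -1/12 (O(u) = -1/4/3 = -1/4*1/3 = -1/12)
G = 18 (G = 12 + 6 = 18)
(-43*O(-6))*G = -43*(-1/12)*18 = (43/12)*18 = 129/2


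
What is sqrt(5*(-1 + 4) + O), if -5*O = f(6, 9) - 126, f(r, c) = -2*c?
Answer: sqrt(1095)/5 ≈ 6.6182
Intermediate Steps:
O = 144/5 (O = -(-2*9 - 126)/5 = -(-18 - 126)/5 = -1/5*(-144) = 144/5 ≈ 28.800)
sqrt(5*(-1 + 4) + O) = sqrt(5*(-1 + 4) + 144/5) = sqrt(5*3 + 144/5) = sqrt(15 + 144/5) = sqrt(219/5) = sqrt(1095)/5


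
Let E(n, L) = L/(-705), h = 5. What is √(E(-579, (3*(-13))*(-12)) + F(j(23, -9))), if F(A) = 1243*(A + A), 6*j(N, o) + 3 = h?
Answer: √411538110/705 ≈ 28.775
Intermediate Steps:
j(N, o) = ⅓ (j(N, o) = -½ + (⅙)*5 = -½ + ⅚ = ⅓)
F(A) = 2486*A (F(A) = 1243*(2*A) = 2486*A)
E(n, L) = -L/705 (E(n, L) = L*(-1/705) = -L/705)
√(E(-579, (3*(-13))*(-12)) + F(j(23, -9))) = √(-3*(-13)*(-12)/705 + 2486*(⅓)) = √(-(-13)*(-12)/235 + 2486/3) = √(-1/705*468 + 2486/3) = √(-156/235 + 2486/3) = √(583742/705) = √411538110/705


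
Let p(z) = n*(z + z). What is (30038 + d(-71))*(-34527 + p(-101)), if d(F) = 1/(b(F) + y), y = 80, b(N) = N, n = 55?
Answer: -12337643491/9 ≈ -1.3708e+9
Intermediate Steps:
p(z) = 110*z (p(z) = 55*(z + z) = 55*(2*z) = 110*z)
d(F) = 1/(80 + F) (d(F) = 1/(F + 80) = 1/(80 + F))
(30038 + d(-71))*(-34527 + p(-101)) = (30038 + 1/(80 - 71))*(-34527 + 110*(-101)) = (30038 + 1/9)*(-34527 - 11110) = (30038 + ⅑)*(-45637) = (270343/9)*(-45637) = -12337643491/9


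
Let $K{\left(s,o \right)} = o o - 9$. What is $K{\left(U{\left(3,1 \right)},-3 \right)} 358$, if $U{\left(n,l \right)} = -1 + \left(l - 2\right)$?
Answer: $0$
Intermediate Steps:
$U{\left(n,l \right)} = -3 + l$ ($U{\left(n,l \right)} = -1 + \left(-2 + l\right) = -3 + l$)
$K{\left(s,o \right)} = -9 + o^{2}$ ($K{\left(s,o \right)} = o^{2} - 9 = -9 + o^{2}$)
$K{\left(U{\left(3,1 \right)},-3 \right)} 358 = \left(-9 + \left(-3\right)^{2}\right) 358 = \left(-9 + 9\right) 358 = 0 \cdot 358 = 0$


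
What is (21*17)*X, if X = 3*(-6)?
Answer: -6426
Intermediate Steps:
X = -18
(21*17)*X = (21*17)*(-18) = 357*(-18) = -6426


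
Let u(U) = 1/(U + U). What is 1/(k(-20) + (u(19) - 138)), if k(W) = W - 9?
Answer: -38/6345 ≈ -0.0059890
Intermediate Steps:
u(U) = 1/(2*U)
k(W) = -9 + W
1/(k(-20) + (u(19) - 138)) = 1/((-9 - 20) + ((½)/19 - 138)) = 1/(-29 + ((½)*(1/19) - 138)) = 1/(-29 + (1/38 - 138)) = 1/(-29 - 5243/38) = 1/(-6345/38) = -38/6345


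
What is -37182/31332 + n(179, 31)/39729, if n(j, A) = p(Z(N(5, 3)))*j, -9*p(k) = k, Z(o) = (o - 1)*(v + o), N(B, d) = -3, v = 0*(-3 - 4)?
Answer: -742340791/622394514 ≈ -1.1927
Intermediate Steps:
v = 0 (v = 0*(-7) = 0)
Z(o) = o*(-1 + o) (Z(o) = (o - 1)*(0 + o) = (-1 + o)*o = o*(-1 + o))
p(k) = -k/9
n(j, A) = -4*j/3 (n(j, A) = (-(-1)*(-1 - 3)/3)*j = (-(-1)*(-4)/3)*j = (-1/9*12)*j = -4*j/3)
-37182/31332 + n(179, 31)/39729 = -37182/31332 - 4/3*179/39729 = -37182*1/31332 - 716/3*1/39729 = -6197/5222 - 716/119187 = -742340791/622394514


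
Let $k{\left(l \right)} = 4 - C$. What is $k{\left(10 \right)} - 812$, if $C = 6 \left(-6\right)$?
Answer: $-772$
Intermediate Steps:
$C = -36$
$k{\left(l \right)} = 40$ ($k{\left(l \right)} = 4 - -36 = 4 + 36 = 40$)
$k{\left(10 \right)} - 812 = 40 - 812 = -772$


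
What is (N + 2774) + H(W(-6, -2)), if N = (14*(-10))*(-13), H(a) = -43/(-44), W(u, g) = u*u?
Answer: 202179/44 ≈ 4595.0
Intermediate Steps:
W(u, g) = u²
H(a) = 43/44 (H(a) = -43*(-1/44) = 43/44)
N = 1820 (N = -140*(-13) = 1820)
(N + 2774) + H(W(-6, -2)) = (1820 + 2774) + 43/44 = 4594 + 43/44 = 202179/44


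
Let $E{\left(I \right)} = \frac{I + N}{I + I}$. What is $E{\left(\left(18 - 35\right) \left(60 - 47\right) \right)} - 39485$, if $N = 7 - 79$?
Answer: $- \frac{17452077}{442} \approx -39484.0$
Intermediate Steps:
$N = -72$
$E{\left(I \right)} = \frac{-72 + I}{2 I}$ ($E{\left(I \right)} = \frac{I - 72}{I + I} = \frac{-72 + I}{2 I}$)
$E{\left(\left(18 - 35\right) \left(60 - 47\right) \right)} - 39485 = \frac{-72 + \left(18 - 35\right) \left(60 - 47\right)}{2 \left(18 - 35\right) \left(60 - 47\right)} - 39485 = \frac{-72 - 221}{2 \left(\left(-17\right) 13\right)} - 39485 = \frac{-72 - 221}{2 \left(-221\right)} - 39485 = \frac{1}{2} \left(- \frac{1}{221}\right) \left(-293\right) - 39485 = \frac{293}{442} - 39485 = - \frac{17452077}{442}$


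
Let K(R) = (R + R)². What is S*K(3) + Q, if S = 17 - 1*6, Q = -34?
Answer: 362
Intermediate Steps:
K(R) = 4*R² (K(R) = (2*R)² = 4*R²)
S = 11 (S = 17 - 6 = 11)
S*K(3) + Q = 11*(4*3²) - 34 = 11*(4*9) - 34 = 11*36 - 34 = 396 - 34 = 362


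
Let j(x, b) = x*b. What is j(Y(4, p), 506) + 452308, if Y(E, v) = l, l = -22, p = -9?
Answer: 441176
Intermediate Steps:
Y(E, v) = -22
j(x, b) = b*x
j(Y(4, p), 506) + 452308 = 506*(-22) + 452308 = -11132 + 452308 = 441176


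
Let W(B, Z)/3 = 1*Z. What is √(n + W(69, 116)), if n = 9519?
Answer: √9867 ≈ 99.333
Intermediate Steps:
W(B, Z) = 3*Z (W(B, Z) = 3*(1*Z) = 3*Z)
√(n + W(69, 116)) = √(9519 + 3*116) = √(9519 + 348) = √9867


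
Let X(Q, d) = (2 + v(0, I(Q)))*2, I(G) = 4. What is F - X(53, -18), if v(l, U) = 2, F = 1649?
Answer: 1641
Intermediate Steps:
X(Q, d) = 8 (X(Q, d) = (2 + 2)*2 = 4*2 = 8)
F - X(53, -18) = 1649 - 1*8 = 1649 - 8 = 1641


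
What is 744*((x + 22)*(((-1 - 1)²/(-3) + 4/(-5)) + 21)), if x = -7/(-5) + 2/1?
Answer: 8913368/25 ≈ 3.5653e+5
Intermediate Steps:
x = 17/5 (x = -7*(-⅕) + 2*1 = 7/5 + 2 = 17/5 ≈ 3.4000)
744*((x + 22)*(((-1 - 1)²/(-3) + 4/(-5)) + 21)) = 744*((17/5 + 22)*(((-1 - 1)²/(-3) + 4/(-5)) + 21)) = 744*(127*(((-2)²*(-⅓) + 4*(-⅕)) + 21)/5) = 744*(127*((4*(-⅓) - ⅘) + 21)/5) = 744*(127*((-4/3 - ⅘) + 21)/5) = 744*(127*(-32/15 + 21)/5) = 744*((127/5)*(283/15)) = 744*(35941/75) = 8913368/25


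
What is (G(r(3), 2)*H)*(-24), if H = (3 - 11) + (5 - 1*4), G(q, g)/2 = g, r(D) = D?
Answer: 672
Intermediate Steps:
G(q, g) = 2*g
H = -7 (H = -8 + (5 - 4) = -8 + 1 = -7)
(G(r(3), 2)*H)*(-24) = ((2*2)*(-7))*(-24) = (4*(-7))*(-24) = -28*(-24) = 672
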